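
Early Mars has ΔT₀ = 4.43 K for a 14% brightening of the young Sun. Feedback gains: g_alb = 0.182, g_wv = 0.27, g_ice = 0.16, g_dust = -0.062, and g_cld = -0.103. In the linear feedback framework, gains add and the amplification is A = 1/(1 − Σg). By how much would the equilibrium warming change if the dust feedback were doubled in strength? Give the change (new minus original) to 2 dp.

Original: g = 0.447, ΔT = 4.43/(1−0.447) = 8.0108 K.
With doubled dust: g' = 0.385, ΔT' = 4.43/(1−0.385) = 7.2033 K.
Change = 7.2033 − 8.0108 = -0.81 K.

-0.81 K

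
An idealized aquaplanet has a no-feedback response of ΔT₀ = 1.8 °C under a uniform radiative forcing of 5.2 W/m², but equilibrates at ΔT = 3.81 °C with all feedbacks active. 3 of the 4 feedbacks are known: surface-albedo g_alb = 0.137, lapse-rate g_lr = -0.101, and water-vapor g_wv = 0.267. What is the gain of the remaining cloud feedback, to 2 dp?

Amplification A = ΔT/ΔT₀ = 3.81/1.8 = 2.117.
Total gain g = 1 − 1/A = 1 − 1/2.117 = 0.5276.
Known gains sum to 0.137 − 0.101 + 0.267 = 0.303.
g_cld = 0.5276 − 0.303 = 0.22.

0.22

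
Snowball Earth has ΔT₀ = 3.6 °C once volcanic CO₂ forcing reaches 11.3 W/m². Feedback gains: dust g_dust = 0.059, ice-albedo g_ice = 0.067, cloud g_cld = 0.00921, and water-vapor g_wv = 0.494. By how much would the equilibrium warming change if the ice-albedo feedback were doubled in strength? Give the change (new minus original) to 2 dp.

Original: g = 0.62921, ΔT = 3.6/(1−0.62921) = 9.7090 °C.
With doubled ice-albedo: g' = 0.69621, ΔT' = 3.6/(1−0.69621) = 11.8503 °C.
Change = 11.8503 − 9.7090 = 2.14 °C.

2.14 °C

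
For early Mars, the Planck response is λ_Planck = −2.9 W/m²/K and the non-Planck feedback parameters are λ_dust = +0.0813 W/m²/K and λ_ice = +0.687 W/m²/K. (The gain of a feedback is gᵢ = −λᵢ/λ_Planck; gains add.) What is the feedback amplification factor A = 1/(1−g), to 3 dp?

1.360

Convert to gains: g_dust = 0.0813/2.9 = 0.02803; g_ice = 0.687/2.9 = 0.2369.
Total gain g = 0.26493.
A = 1/(1 − 0.26493) = 1.360.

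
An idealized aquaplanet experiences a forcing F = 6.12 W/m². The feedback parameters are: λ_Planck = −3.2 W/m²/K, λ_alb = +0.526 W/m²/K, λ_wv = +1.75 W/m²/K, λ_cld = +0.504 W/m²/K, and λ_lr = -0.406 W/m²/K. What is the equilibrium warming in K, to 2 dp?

7.41 K

Net feedback parameter λ = (−3.2) + (+0.526) + (+1.75) + (+0.504) + (-0.406) = -0.826 W/m²/K.
ΔT = −F/λ = −6.12/(-0.826) = 7.41 K.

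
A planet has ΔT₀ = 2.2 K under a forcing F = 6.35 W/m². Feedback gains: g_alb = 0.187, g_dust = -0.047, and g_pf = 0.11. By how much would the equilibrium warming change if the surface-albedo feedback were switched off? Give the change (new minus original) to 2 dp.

-0.59 K

Original: g = 0.25, ΔT = 2.2/(1−0.25) = 2.9333 K.
Without surface-albedo: g' = 0.063, ΔT' = 2.2/(1−0.063) = 2.3479 K.
Change = 2.3479 − 2.9333 = -0.59 K.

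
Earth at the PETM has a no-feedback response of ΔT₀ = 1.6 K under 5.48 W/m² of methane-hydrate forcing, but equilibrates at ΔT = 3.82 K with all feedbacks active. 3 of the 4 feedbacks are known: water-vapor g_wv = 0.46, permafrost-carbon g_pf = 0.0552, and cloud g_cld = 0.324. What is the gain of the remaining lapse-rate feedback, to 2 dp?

-0.26

Amplification A = ΔT/ΔT₀ = 3.82/1.6 = 2.387.
Total gain g = 1 − 1/A = 1 − 1/2.387 = 0.5811.
Known gains sum to 0.46 + 0.0552 + 0.324 = 0.8392.
g_lr = 0.5811 − 0.8392 = -0.26.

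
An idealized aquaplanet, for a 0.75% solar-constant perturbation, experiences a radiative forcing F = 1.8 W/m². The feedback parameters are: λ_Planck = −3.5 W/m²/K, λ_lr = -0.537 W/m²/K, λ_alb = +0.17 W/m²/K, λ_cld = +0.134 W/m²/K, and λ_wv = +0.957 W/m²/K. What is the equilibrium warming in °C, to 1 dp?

0.6 °C

Net feedback parameter λ = (−3.5) + (-0.537) + (+0.17) + (+0.134) + (+0.957) = -2.776 W/m²/K.
ΔT = −F/λ = −1.8/(-2.776) = 0.6 °C.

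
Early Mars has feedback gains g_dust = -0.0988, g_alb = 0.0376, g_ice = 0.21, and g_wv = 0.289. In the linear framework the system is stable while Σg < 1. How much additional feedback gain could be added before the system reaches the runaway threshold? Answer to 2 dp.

Current total gain = -0.0988 + 0.0376 + 0.21 + 0.289 = 0.4378.
Margin to runaway = 1 − 0.4378 = 0.56.

0.56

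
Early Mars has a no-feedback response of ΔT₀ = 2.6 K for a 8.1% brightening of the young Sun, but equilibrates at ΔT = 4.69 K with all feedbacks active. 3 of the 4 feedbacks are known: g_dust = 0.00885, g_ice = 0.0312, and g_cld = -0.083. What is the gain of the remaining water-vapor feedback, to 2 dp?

Amplification A = ΔT/ΔT₀ = 4.69/2.6 = 1.804.
Total gain g = 1 − 1/A = 1 − 1/1.804 = 0.4457.
Known gains sum to 0.00885 + 0.0312 − 0.083 = -0.04295.
g_wv = 0.4457 + 0.04295 = 0.49.

0.49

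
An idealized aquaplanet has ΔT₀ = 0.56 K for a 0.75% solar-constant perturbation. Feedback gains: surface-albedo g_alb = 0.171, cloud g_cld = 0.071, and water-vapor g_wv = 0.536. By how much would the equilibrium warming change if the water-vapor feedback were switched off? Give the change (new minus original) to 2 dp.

Original: g = 0.778, ΔT = 0.56/(1−0.778) = 2.5225 K.
Without water-vapor: g' = 0.242, ΔT' = 0.56/(1−0.242) = 0.7388 K.
Change = 0.7388 − 2.5225 = -1.78 K.

-1.78 K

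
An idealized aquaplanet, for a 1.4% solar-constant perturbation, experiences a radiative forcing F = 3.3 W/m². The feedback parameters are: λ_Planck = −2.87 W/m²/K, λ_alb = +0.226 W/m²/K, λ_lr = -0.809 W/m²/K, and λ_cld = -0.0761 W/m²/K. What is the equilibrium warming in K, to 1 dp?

0.9 K

Net feedback parameter λ = (−2.87) + (+0.226) + (-0.809) + (-0.0761) = -3.5291 W/m²/K.
ΔT = −F/λ = −3.3/(-3.5291) = 0.9 K.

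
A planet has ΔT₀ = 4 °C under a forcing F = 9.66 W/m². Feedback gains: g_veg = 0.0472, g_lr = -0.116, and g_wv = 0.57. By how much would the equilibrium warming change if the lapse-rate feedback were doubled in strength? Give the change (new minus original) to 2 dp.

-1.51 °C

Original: g = 0.5012, ΔT = 4/(1−0.5012) = 8.0192 °C.
With doubled lapse-rate: g' = 0.3852, ΔT' = 4/(1−0.3852) = 6.5062 °C.
Change = 6.5062 − 8.0192 = -1.51 °C.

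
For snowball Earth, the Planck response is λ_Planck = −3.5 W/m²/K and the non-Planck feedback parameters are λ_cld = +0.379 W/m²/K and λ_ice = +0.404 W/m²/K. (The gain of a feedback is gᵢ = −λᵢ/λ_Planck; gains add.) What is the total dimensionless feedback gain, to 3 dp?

0.224

Convert to gains: g_cld = 0.379/3.5 = 0.1083; g_ice = 0.404/3.5 = 0.1154.
Total gain g = 0.2237.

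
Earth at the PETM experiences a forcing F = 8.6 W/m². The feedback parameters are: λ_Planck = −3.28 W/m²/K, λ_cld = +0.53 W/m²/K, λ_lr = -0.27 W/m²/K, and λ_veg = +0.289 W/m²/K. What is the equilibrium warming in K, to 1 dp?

Net feedback parameter λ = (−3.28) + (+0.53) + (-0.27) + (+0.289) = -2.731 W/m²/K.
ΔT = −F/λ = −8.6/(-2.731) = 3.1 K.

3.1 K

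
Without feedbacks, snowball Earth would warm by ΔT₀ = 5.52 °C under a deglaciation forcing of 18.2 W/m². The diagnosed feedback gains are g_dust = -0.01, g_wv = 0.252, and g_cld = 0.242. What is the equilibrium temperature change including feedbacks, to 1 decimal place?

Total gain g = -0.01 + 0.252 + 0.242 = 0.484.
Amplification A = 1/(1 − 0.484) = 1.938.
ΔT = 5.52 × 1.938 = 10.7 °C.

10.7 °C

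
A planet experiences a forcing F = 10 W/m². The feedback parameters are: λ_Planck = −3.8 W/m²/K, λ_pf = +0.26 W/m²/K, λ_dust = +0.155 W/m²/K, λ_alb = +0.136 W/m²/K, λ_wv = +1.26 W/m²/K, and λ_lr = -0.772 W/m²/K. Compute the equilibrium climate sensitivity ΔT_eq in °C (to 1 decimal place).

Net feedback parameter λ = (−3.8) + (+0.26) + (+0.155) + (+0.136) + (+1.26) + (-0.772) = -2.761 W/m²/K.
ΔT = −F/λ = −10/(-2.761) = 3.6 °C.

3.6 °C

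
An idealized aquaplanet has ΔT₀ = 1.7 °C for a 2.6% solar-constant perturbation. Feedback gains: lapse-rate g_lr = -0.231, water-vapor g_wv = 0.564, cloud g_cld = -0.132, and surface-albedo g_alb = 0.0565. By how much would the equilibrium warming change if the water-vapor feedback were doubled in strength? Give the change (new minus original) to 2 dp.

7.23 °C

Original: g = 0.2575, ΔT = 1.7/(1−0.2575) = 2.2896 °C.
With doubled water-vapor: g' = 0.8215, ΔT' = 1.7/(1−0.8215) = 9.5238 °C.
Change = 9.5238 − 2.2896 = 7.23 °C.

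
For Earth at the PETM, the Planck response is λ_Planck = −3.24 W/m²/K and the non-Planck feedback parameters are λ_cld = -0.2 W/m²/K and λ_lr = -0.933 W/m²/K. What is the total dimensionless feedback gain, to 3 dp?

-0.350

Convert to gains: g_cld = -0.2/3.24 = -0.06173; g_lr = -0.933/3.24 = -0.288.
Total gain g = -0.34973.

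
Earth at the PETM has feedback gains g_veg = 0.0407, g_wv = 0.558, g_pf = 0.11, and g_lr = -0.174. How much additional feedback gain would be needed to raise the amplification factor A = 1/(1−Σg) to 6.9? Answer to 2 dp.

Current total gain = 0.5347.
Target gain for A = 6.9: g* = 1 − 1/6.9 = 0.8551.
Additional gain needed = 0.8551 − 0.5347 = 0.32.

0.32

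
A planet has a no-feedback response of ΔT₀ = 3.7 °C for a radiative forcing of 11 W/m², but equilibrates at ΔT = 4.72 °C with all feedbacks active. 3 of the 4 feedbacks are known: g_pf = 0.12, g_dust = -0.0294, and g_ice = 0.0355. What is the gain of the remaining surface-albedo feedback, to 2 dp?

0.09

Amplification A = ΔT/ΔT₀ = 4.72/3.7 = 1.276.
Total gain g = 1 − 1/A = 1 − 1/1.276 = 0.2163.
Known gains sum to 0.12 − 0.0294 + 0.0355 = 0.1261.
g_alb = 0.2163 − 0.1261 = 0.09.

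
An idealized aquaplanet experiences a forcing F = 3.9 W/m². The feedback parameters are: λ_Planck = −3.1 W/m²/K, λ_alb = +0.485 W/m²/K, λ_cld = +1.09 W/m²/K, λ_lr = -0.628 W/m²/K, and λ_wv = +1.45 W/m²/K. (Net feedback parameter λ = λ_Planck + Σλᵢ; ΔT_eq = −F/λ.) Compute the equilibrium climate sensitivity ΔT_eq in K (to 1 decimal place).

Net feedback parameter λ = (−3.1) + (+0.485) + (+1.09) + (-0.628) + (+1.45) = -0.703 W/m²/K.
ΔT = −F/λ = −3.9/(-0.703) = 5.5 K.

5.5 K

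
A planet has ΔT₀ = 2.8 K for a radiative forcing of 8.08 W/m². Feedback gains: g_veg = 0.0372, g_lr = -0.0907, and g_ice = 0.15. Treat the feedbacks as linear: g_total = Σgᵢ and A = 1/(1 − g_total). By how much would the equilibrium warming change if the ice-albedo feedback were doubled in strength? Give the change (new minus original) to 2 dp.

Original: g = 0.0965, ΔT = 2.8/(1−0.0965) = 3.0991 K.
With doubled ice-albedo: g' = 0.2465, ΔT' = 2.8/(1−0.2465) = 3.7160 K.
Change = 3.7160 − 3.0991 = 0.62 K.

0.62 K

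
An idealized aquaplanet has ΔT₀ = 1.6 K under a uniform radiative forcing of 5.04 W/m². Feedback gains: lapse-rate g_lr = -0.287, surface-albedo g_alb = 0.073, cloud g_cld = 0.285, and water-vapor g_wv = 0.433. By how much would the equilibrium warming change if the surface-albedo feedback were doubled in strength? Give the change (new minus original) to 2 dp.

Original: g = 0.504, ΔT = 1.6/(1−0.504) = 3.2258 K.
With doubled surface-albedo: g' = 0.577, ΔT' = 1.6/(1−0.577) = 3.7825 K.
Change = 3.7825 − 3.2258 = 0.56 K.

0.56 K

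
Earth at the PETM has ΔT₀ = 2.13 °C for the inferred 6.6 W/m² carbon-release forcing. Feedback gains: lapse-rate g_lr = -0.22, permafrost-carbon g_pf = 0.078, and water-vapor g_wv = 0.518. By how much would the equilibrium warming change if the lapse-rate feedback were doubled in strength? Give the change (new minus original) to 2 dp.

-0.89 °C

Original: g = 0.376, ΔT = 2.13/(1−0.376) = 3.4135 °C.
With doubled lapse-rate: g' = 0.156, ΔT' = 2.13/(1−0.156) = 2.5237 °C.
Change = 2.5237 − 3.4135 = -0.89 °C.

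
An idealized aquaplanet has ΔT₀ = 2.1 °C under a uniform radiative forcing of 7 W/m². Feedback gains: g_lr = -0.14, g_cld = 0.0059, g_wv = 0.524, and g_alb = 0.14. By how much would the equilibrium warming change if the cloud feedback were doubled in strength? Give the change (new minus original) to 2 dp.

0.06 °C

Original: g = 0.5299, ΔT = 2.1/(1−0.5299) = 4.4671 °C.
With doubled cloud: g' = 0.5358, ΔT' = 2.1/(1−0.5358) = 4.5239 °C.
Change = 4.5239 − 4.4671 = 0.06 °C.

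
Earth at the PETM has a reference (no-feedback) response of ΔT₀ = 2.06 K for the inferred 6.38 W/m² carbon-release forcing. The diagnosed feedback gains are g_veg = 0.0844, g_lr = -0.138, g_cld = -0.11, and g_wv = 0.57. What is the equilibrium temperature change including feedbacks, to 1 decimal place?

Total gain g = 0.0844 − 0.138 − 0.11 + 0.57 = 0.4064.
Amplification A = 1/(1 − 0.4064) = 1.685.
ΔT = 2.06 × 1.685 = 3.5 K.

3.5 K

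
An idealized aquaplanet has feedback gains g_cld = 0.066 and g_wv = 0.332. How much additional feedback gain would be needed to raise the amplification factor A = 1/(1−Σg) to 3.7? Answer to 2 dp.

Current total gain = 0.398.
Target gain for A = 3.7: g* = 1 − 1/3.7 = 0.7297.
Additional gain needed = 0.7297 − 0.398 = 0.33.

0.33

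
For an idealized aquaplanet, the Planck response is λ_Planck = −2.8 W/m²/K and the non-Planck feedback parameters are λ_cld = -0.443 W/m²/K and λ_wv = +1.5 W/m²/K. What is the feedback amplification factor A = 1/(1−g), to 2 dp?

1.61

Convert to gains: g_cld = -0.443/2.8 = -0.1582; g_wv = 1.5/2.8 = 0.5357.
Total gain g = 0.3775.
A = 1/(1 − 0.3775) = 1.61.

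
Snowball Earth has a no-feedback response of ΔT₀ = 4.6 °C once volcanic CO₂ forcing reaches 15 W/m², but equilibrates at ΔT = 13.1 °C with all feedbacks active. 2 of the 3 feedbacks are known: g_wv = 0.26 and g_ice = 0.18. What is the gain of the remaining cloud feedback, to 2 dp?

Amplification A = ΔT/ΔT₀ = 13.1/4.6 = 2.848.
Total gain g = 1 − 1/A = 1 − 1/2.848 = 0.6489.
Known gains sum to 0.26 + 0.18 = 0.44.
g_cld = 0.6489 − 0.44 = 0.21.

0.21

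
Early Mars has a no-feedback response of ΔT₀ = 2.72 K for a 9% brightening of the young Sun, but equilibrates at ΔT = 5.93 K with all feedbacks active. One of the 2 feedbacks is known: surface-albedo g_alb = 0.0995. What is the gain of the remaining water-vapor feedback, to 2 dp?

0.44

Amplification A = ΔT/ΔT₀ = 5.93/2.72 = 2.18.
Total gain g = 1 − 1/A = 1 − 1/2.18 = 0.5413.
The known gain is 0.0995.
g_wv = 0.5413 − 0.0995 = 0.44.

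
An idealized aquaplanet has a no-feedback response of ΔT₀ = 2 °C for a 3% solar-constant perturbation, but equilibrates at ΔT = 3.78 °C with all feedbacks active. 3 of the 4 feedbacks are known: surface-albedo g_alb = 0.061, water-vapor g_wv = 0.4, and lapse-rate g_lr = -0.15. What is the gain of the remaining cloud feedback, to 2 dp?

Amplification A = ΔT/ΔT₀ = 3.78/2 = 1.89.
Total gain g = 1 − 1/A = 1 − 1/1.89 = 0.4709.
Known gains sum to 0.061 + 0.4 − 0.15 = 0.311.
g_cld = 0.4709 − 0.311 = 0.16.

0.16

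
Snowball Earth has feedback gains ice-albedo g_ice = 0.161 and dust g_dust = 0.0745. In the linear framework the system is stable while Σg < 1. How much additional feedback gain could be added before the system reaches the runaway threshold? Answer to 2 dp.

0.76

Current total gain = 0.161 + 0.0745 = 0.2355.
Margin to runaway = 1 − 0.2355 = 0.76.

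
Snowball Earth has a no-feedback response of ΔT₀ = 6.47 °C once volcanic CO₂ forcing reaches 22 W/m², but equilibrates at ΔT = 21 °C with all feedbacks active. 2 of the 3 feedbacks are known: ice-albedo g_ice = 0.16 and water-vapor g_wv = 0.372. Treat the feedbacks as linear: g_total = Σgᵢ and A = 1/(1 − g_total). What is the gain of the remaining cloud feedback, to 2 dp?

0.16

Amplification A = ΔT/ΔT₀ = 21/6.47 = 3.246.
Total gain g = 1 − 1/A = 1 − 1/3.246 = 0.6919.
Known gains sum to 0.16 + 0.372 = 0.532.
g_cld = 0.6919 − 0.532 = 0.16.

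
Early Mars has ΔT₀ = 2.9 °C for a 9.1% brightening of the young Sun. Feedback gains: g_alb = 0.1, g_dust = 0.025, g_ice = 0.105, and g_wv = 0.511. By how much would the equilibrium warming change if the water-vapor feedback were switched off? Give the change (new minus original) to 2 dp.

-7.43 °C

Original: g = 0.741, ΔT = 2.9/(1−0.741) = 11.1969 °C.
Without water-vapor: g' = 0.23, ΔT' = 2.9/(1−0.23) = 3.7662 °C.
Change = 3.7662 − 11.1969 = -7.43 °C.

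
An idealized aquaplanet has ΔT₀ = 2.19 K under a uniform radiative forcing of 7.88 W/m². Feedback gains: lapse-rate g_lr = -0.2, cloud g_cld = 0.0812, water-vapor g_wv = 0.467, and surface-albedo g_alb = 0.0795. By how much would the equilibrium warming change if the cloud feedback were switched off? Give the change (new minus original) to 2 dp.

-0.48 K

Original: g = 0.4277, ΔT = 2.19/(1−0.4277) = 3.8267 K.
Without cloud: g' = 0.3465, ΔT' = 2.19/(1−0.3465) = 3.3512 K.
Change = 3.3512 − 3.8267 = -0.48 K.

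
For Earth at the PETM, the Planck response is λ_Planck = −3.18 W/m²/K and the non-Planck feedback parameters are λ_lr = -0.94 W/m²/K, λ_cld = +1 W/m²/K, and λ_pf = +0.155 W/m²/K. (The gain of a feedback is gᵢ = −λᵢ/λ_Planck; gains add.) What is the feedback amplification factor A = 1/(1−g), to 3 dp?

1.073

Convert to gains: g_lr = -0.94/3.18 = -0.2956; g_cld = 1/3.18 = 0.3145; g_pf = 0.155/3.18 = 0.04874.
Total gain g = 0.06764.
A = 1/(1 − 0.06764) = 1.073.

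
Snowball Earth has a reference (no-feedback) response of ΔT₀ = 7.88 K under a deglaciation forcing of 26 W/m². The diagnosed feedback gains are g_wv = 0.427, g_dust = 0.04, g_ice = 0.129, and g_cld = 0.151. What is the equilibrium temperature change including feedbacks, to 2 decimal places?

Total gain g = 0.427 + 0.04 + 0.129 + 0.151 = 0.747.
Amplification A = 1/(1 − 0.747) = 3.953.
ΔT = 7.88 × 3.953 = 31.15 K.

31.15 K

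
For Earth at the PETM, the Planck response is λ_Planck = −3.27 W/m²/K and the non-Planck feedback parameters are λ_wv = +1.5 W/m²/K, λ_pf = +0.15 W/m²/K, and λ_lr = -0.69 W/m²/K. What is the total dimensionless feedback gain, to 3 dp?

Convert to gains: g_wv = 1.5/3.27 = 0.4587; g_pf = 0.15/3.27 = 0.04587; g_lr = -0.69/3.27 = -0.211.
Total gain g = 0.29357.

0.294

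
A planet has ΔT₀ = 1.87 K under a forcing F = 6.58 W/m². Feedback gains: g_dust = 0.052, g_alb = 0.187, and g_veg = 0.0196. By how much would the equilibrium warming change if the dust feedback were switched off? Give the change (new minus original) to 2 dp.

-0.17 K

Original: g = 0.2586, ΔT = 1.87/(1−0.2586) = 2.5223 K.
Without dust: g' = 0.2066, ΔT' = 1.87/(1−0.2066) = 2.3569 K.
Change = 2.3569 − 2.5223 = -0.17 K.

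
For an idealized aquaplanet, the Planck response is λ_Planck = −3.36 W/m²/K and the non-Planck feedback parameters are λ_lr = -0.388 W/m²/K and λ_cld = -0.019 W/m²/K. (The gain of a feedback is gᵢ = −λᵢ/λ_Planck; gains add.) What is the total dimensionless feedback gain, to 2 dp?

-0.12

Convert to gains: g_lr = -0.388/3.36 = -0.1155; g_cld = -0.019/3.36 = -0.005655.
Total gain g = -0.121155.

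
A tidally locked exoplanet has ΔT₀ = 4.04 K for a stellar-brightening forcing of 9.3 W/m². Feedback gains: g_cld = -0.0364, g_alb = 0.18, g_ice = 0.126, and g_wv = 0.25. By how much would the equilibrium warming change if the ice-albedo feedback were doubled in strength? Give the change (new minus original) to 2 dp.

Original: g = 0.5196, ΔT = 4.04/(1−0.5196) = 8.4097 K.
With doubled ice-albedo: g' = 0.6456, ΔT' = 4.04/(1−0.6456) = 11.3995 K.
Change = 11.3995 − 8.4097 = 2.99 K.

2.99 K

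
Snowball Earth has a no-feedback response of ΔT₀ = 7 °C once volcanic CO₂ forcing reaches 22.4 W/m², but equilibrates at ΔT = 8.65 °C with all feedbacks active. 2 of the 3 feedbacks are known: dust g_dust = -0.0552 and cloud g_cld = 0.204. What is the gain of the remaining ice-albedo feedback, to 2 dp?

0.04

Amplification A = ΔT/ΔT₀ = 8.65/7 = 1.236.
Total gain g = 1 − 1/A = 1 − 1/1.236 = 0.1909.
Known gains sum to -0.0552 + 0.204 = 0.1488.
g_ice = 0.1909 − 0.1488 = 0.04.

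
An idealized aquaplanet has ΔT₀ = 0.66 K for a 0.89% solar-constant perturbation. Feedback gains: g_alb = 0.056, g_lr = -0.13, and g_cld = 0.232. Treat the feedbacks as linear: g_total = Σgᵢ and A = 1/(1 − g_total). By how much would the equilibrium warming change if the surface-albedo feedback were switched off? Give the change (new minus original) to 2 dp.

Original: g = 0.158, ΔT = 0.66/(1−0.158) = 0.7838 K.
Without surface-albedo: g' = 0.102, ΔT' = 0.66/(1−0.102) = 0.7350 K.
Change = 0.7350 − 0.7838 = -0.05 K.

-0.05 K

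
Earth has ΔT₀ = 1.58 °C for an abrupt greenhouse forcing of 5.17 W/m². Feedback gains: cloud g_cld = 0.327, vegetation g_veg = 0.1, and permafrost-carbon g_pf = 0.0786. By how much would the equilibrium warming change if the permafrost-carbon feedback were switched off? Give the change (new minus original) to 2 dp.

-0.44 °C

Original: g = 0.5056, ΔT = 1.58/(1−0.5056) = 3.1958 °C.
Without permafrost-carbon: g' = 0.427, ΔT' = 1.58/(1−0.427) = 2.7574 °C.
Change = 2.7574 − 3.1958 = -0.44 °C.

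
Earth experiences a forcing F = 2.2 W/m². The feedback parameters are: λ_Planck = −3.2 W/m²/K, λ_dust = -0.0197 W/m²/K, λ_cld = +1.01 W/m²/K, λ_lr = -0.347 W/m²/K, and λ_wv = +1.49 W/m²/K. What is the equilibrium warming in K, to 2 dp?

2.06 K

Net feedback parameter λ = (−3.2) + (-0.0197) + (+1.01) + (-0.347) + (+1.49) = -1.0667 W/m²/K.
ΔT = −F/λ = −2.2/(-1.0667) = 2.06 K.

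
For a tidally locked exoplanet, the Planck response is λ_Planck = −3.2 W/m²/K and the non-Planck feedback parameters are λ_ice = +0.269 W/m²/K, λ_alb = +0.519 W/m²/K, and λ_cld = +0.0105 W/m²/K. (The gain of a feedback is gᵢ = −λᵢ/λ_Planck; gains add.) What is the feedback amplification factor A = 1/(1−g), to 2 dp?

1.33

Convert to gains: g_ice = 0.269/3.2 = 0.08406; g_alb = 0.519/3.2 = 0.1622; g_cld = 0.0105/3.2 = 0.003281.
Total gain g = 0.249541.
A = 1/(1 − 0.249541) = 1.33.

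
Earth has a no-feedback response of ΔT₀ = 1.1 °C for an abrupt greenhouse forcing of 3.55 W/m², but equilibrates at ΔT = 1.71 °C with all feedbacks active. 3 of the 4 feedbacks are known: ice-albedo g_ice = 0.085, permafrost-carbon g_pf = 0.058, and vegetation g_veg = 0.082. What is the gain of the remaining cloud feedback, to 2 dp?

0.13

Amplification A = ΔT/ΔT₀ = 1.71/1.1 = 1.555.
Total gain g = 1 − 1/A = 1 − 1/1.555 = 0.3569.
Known gains sum to 0.085 + 0.058 + 0.082 = 0.225.
g_cld = 0.3569 − 0.225 = 0.13.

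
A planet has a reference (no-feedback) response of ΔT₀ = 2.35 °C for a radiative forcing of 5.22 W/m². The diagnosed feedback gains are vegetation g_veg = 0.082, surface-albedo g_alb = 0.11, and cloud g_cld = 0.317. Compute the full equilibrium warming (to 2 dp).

4.79 °C

Total gain g = 0.082 + 0.11 + 0.317 = 0.509.
Amplification A = 1/(1 − 0.509) = 2.037.
ΔT = 2.35 × 2.037 = 4.79 °C.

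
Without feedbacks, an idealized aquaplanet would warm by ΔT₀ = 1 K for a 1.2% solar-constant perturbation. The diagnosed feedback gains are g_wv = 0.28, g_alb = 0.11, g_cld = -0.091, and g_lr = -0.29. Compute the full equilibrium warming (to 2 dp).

1.01 K

Total gain g = 0.28 + 0.11 − 0.091 − 0.29 = 0.009.
Amplification A = 1/(1 − 0.009) = 1.009.
ΔT = 1 × 1.009 = 1.01 K.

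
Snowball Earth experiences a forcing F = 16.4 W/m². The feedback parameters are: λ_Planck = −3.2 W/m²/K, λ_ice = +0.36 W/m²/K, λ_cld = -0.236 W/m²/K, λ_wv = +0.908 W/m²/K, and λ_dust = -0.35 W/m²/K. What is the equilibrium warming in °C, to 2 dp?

Net feedback parameter λ = (−3.2) + (+0.36) + (-0.236) + (+0.908) + (-0.35) = -2.518 W/m²/K.
ΔT = −F/λ = −16.4/(-2.518) = 6.51 °C.

6.51 °C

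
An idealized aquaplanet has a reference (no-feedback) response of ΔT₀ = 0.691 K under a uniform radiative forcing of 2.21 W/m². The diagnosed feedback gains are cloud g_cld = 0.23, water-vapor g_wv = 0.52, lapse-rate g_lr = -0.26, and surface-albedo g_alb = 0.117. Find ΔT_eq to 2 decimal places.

Total gain g = 0.23 + 0.52 − 0.26 + 0.117 = 0.607.
Amplification A = 1/(1 − 0.607) = 2.545.
ΔT = 0.691 × 2.545 = 1.76 K.

1.76 K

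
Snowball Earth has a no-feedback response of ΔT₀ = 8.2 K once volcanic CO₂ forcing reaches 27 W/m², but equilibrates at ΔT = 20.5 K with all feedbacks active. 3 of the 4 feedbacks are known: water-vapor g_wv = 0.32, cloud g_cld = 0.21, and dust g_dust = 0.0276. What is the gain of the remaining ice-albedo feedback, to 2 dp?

0.04

Amplification A = ΔT/ΔT₀ = 20.5/8.2 = 2.5.
Total gain g = 1 − 1/A = 1 − 1/2.5 = 0.6.
Known gains sum to 0.32 + 0.21 + 0.0276 = 0.5576.
g_ice = 0.6 − 0.5576 = 0.04.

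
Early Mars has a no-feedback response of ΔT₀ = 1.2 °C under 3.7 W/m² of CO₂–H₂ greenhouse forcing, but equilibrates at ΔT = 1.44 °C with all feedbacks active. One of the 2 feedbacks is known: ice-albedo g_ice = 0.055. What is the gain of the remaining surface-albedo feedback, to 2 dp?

0.11

Amplification A = ΔT/ΔT₀ = 1.44/1.2 = 1.2.
Total gain g = 1 − 1/A = 1 − 1/1.2 = 0.1667.
The known gain is 0.055.
g_alb = 0.1667 − 0.055 = 0.11.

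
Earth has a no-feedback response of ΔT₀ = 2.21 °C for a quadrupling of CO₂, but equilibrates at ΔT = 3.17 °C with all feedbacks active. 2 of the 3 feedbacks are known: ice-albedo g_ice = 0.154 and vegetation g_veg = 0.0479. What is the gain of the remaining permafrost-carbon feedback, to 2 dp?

0.10

Amplification A = ΔT/ΔT₀ = 3.17/2.21 = 1.434.
Total gain g = 1 − 1/A = 1 − 1/1.434 = 0.3026.
Known gains sum to 0.154 + 0.0479 = 0.2019.
g_pf = 0.3026 − 0.2019 = 0.10.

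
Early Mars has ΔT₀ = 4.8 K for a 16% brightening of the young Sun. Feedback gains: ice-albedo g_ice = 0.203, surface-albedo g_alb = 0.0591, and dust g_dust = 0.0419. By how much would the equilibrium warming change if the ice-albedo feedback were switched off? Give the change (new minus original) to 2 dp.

Original: g = 0.304, ΔT = 4.8/(1−0.304) = 6.8966 K.
Without ice-albedo: g' = 0.101, ΔT' = 4.8/(1−0.101) = 5.3393 K.
Change = 5.3393 − 6.8966 = -1.56 K.

-1.56 K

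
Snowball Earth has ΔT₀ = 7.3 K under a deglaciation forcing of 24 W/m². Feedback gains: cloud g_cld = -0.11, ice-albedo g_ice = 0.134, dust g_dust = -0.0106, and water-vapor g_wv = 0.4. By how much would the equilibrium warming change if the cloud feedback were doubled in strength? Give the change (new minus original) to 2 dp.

-1.97 K

Original: g = 0.4134, ΔT = 7.3/(1−0.4134) = 12.4446 K.
With doubled cloud: g' = 0.3034, ΔT' = 7.3/(1−0.3034) = 10.4795 K.
Change = 10.4795 − 12.4446 = -1.97 K.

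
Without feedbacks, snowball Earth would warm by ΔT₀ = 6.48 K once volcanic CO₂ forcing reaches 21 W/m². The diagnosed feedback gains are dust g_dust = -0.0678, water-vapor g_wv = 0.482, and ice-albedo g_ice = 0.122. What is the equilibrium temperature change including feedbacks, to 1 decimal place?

14.0 K

Total gain g = -0.0678 + 0.482 + 0.122 = 0.5362.
Amplification A = 1/(1 − 0.5362) = 2.156.
ΔT = 6.48 × 2.156 = 14.0 K.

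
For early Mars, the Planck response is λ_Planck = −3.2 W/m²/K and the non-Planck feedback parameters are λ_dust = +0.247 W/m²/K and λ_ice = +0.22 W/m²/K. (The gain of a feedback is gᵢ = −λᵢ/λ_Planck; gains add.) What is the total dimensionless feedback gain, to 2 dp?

0.15

Convert to gains: g_dust = 0.247/3.2 = 0.07719; g_ice = 0.22/3.2 = 0.06875.
Total gain g = 0.14594.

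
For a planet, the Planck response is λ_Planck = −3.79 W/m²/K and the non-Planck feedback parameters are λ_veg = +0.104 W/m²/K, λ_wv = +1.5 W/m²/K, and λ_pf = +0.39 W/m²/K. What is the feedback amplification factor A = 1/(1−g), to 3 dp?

2.110

Convert to gains: g_veg = 0.104/3.79 = 0.02744; g_wv = 1.5/3.79 = 0.3958; g_pf = 0.39/3.79 = 0.1029.
Total gain g = 0.52614.
A = 1/(1 − 0.52614) = 2.110.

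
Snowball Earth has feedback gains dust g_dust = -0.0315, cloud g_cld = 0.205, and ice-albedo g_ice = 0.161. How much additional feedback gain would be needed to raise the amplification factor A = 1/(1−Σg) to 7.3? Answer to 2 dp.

0.53

Current total gain = 0.3345.
Target gain for A = 7.3: g* = 1 − 1/7.3 = 0.863.
Additional gain needed = 0.863 − 0.3345 = 0.53.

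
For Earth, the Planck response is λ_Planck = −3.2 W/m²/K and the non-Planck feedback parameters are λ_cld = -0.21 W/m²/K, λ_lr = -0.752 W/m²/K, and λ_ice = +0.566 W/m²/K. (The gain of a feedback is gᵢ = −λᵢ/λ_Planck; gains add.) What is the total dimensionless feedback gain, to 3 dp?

-0.124

Convert to gains: g_cld = -0.21/3.2 = -0.06562; g_lr = -0.752/3.2 = -0.235; g_ice = 0.566/3.2 = 0.1769.
Total gain g = -0.12372.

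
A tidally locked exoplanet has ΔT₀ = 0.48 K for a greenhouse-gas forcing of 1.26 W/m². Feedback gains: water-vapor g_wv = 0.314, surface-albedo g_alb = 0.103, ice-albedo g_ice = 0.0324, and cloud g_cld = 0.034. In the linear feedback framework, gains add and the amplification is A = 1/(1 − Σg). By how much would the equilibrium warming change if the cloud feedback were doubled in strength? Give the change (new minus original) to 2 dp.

Original: g = 0.4834, ΔT = 0.48/(1−0.4834) = 0.9292 K.
With doubled cloud: g' = 0.5174, ΔT' = 0.48/(1−0.5174) = 0.9946 K.
Change = 0.9946 − 0.9292 = 0.07 K.

0.07 K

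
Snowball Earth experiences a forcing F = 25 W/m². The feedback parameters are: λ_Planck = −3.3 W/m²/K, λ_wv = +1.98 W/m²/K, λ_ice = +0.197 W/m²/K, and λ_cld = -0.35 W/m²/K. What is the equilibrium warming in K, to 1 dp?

Net feedback parameter λ = (−3.3) + (+1.98) + (+0.197) + (-0.35) = -1.473 W/m²/K.
ΔT = −F/λ = −25/(-1.473) = 17.0 K.

17.0 K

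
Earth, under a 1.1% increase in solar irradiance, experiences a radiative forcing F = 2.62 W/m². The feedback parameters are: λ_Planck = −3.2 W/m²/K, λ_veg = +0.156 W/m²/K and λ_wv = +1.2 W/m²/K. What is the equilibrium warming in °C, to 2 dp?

1.42 °C

Net feedback parameter λ = (−3.2) + (+0.156) + (+1.2) = -1.844 W/m²/K.
ΔT = −F/λ = −2.62/(-1.844) = 1.42 °C.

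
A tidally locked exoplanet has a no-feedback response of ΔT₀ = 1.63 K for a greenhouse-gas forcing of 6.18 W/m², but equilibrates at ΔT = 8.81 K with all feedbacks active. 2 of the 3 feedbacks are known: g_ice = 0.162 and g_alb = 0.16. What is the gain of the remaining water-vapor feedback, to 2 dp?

0.49

Amplification A = ΔT/ΔT₀ = 8.81/1.63 = 5.405.
Total gain g = 1 − 1/A = 1 − 1/5.405 = 0.815.
Known gains sum to 0.162 + 0.16 = 0.322.
g_wv = 0.815 − 0.322 = 0.49.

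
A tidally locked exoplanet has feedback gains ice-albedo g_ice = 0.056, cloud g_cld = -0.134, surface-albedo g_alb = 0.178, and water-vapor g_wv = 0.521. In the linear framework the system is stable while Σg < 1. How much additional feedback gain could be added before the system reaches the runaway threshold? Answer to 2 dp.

0.38

Current total gain = 0.056 − 0.134 + 0.178 + 0.521 = 0.621.
Margin to runaway = 1 − 0.621 = 0.38.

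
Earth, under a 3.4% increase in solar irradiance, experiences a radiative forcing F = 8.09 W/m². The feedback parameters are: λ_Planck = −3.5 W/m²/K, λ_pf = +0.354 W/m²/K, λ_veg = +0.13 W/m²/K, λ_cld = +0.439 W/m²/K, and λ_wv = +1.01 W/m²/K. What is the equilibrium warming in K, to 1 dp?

5.2 K

Net feedback parameter λ = (−3.5) + (+0.354) + (+0.13) + (+0.439) + (+1.01) = -1.567 W/m²/K.
ΔT = −F/λ = −8.09/(-1.567) = 5.2 K.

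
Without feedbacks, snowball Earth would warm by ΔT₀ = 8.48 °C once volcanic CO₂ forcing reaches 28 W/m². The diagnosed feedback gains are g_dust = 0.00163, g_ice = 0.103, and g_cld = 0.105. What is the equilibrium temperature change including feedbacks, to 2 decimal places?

Total gain g = 0.00163 + 0.103 + 0.105 = 0.20963.
Amplification A = 1/(1 − 0.20963) = 1.265.
ΔT = 8.48 × 1.265 = 10.73 °C.

10.73 °C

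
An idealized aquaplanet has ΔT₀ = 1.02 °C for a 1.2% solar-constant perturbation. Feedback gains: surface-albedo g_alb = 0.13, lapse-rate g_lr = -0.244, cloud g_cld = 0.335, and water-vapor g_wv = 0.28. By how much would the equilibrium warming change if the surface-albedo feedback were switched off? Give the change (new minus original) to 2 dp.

Original: g = 0.501, ΔT = 1.02/(1−0.501) = 2.0441 °C.
Without surface-albedo: g' = 0.371, ΔT' = 1.02/(1−0.371) = 1.6216 °C.
Change = 1.6216 − 2.0441 = -0.42 °C.

-0.42 °C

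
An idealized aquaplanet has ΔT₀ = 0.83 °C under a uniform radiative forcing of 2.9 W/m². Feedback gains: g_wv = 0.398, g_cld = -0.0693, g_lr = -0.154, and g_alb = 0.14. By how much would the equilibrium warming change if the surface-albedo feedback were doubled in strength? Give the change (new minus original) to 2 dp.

0.31 °C

Original: g = 0.3147, ΔT = 0.83/(1−0.3147) = 1.2111 °C.
With doubled surface-albedo: g' = 0.4547, ΔT' = 0.83/(1−0.4547) = 1.5221 °C.
Change = 1.5221 − 1.2111 = 0.31 °C.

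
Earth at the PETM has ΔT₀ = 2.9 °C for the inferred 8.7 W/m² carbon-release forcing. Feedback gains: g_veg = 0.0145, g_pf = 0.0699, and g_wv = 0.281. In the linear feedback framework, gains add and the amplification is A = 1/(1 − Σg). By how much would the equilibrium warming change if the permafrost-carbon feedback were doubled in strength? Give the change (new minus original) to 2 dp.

Original: g = 0.3654, ΔT = 2.9/(1−0.3654) = 4.5698 °C.
With doubled permafrost-carbon: g' = 0.4353, ΔT' = 2.9/(1−0.4353) = 5.1355 °C.
Change = 5.1355 − 4.5698 = 0.57 °C.

0.57 °C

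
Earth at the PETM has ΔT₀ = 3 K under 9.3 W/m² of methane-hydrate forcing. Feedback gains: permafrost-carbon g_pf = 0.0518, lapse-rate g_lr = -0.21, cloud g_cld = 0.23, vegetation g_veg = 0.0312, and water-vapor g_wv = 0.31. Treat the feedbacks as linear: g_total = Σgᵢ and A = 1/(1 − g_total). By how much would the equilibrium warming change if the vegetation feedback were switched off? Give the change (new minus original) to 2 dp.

Original: g = 0.413, ΔT = 3/(1−0.413) = 5.1107 K.
Without vegetation: g' = 0.3818, ΔT' = 3/(1−0.3818) = 4.8528 K.
Change = 4.8528 − 5.1107 = -0.26 K.

-0.26 K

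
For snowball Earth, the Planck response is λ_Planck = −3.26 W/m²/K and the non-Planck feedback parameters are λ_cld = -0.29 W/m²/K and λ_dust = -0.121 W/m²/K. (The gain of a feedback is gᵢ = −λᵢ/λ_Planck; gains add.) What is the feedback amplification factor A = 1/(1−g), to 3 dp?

0.888

Convert to gains: g_cld = -0.29/3.26 = -0.08896; g_dust = -0.121/3.26 = -0.03712.
Total gain g = -0.12608.
A = 1/(1 + 0.12608) = 0.888.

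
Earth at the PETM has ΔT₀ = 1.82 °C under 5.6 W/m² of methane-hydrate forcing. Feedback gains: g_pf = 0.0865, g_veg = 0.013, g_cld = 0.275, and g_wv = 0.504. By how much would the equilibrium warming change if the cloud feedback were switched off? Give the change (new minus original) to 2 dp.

-10.39 °C

Original: g = 0.8785, ΔT = 1.82/(1−0.8785) = 14.9794 °C.
Without cloud: g' = 0.6035, ΔT' = 1.82/(1−0.6035) = 4.5902 °C.
Change = 4.5902 − 14.9794 = -10.39 °C.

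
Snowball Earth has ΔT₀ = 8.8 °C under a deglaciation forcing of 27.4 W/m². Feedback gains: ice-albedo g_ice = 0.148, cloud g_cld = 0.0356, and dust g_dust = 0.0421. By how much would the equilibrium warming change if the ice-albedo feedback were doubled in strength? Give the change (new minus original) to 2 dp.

Original: g = 0.2257, ΔT = 8.8/(1−0.2257) = 11.3651 °C.
With doubled ice-albedo: g' = 0.3737, ΔT' = 8.8/(1−0.3737) = 14.0508 °C.
Change = 14.0508 − 11.3651 = 2.69 °C.

2.69 °C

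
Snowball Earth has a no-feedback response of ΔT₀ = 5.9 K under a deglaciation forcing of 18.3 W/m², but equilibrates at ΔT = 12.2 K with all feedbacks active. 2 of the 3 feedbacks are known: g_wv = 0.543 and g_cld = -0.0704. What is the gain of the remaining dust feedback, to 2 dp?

0.04

Amplification A = ΔT/ΔT₀ = 12.2/5.9 = 2.068.
Total gain g = 1 − 1/A = 1 − 1/2.068 = 0.5164.
Known gains sum to 0.543 − 0.0704 = 0.4726.
g_dust = 0.5164 − 0.4726 = 0.04.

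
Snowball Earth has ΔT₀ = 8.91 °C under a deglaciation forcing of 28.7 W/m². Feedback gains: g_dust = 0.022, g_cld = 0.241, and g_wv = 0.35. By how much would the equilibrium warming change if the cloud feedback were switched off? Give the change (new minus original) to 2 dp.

-8.84 °C

Original: g = 0.613, ΔT = 8.91/(1−0.613) = 23.0233 °C.
Without cloud: g' = 0.372, ΔT' = 8.91/(1−0.372) = 14.1879 °C.
Change = 14.1879 − 23.0233 = -8.84 °C.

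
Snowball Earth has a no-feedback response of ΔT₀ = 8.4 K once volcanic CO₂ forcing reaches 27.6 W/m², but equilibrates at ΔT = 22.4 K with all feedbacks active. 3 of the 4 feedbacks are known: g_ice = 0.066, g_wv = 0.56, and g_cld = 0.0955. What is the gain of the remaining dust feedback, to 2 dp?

Amplification A = ΔT/ΔT₀ = 22.4/8.4 = 2.667.
Total gain g = 1 − 1/A = 1 − 1/2.667 = 0.625.
Known gains sum to 0.066 + 0.56 + 0.0955 = 0.7215.
g_dust = 0.625 − 0.7215 = -0.10.

-0.10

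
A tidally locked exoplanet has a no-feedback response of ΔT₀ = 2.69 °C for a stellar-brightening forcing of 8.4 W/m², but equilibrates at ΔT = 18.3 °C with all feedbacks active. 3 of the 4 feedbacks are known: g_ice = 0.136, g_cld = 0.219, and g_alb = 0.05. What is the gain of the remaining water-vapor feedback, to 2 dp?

0.45

Amplification A = ΔT/ΔT₀ = 18.3/2.69 = 6.803.
Total gain g = 1 − 1/A = 1 − 1/6.803 = 0.853.
Known gains sum to 0.136 + 0.219 + 0.05 = 0.405.
g_wv = 0.853 − 0.405 = 0.45.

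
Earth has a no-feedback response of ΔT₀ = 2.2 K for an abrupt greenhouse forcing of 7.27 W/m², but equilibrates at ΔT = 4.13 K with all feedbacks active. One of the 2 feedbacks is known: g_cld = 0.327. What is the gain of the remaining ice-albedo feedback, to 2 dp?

Amplification A = ΔT/ΔT₀ = 4.13/2.2 = 1.877.
Total gain g = 1 − 1/A = 1 − 1/1.877 = 0.4672.
The known gain is 0.327.
g_ice = 0.4672 − 0.327 = 0.14.

0.14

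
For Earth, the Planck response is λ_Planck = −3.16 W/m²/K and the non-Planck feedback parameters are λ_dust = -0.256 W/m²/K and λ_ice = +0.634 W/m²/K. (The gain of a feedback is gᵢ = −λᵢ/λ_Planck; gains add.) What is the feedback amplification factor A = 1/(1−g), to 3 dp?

Convert to gains: g_dust = -0.256/3.16 = -0.08101; g_ice = 0.634/3.16 = 0.2006.
Total gain g = 0.11959.
A = 1/(1 − 0.11959) = 1.136.

1.136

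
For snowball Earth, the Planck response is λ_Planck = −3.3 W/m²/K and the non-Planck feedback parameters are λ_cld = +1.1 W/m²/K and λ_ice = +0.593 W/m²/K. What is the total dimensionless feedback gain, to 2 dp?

Convert to gains: g_cld = 1.1/3.3 = 0.3333; g_ice = 0.593/3.3 = 0.1797.
Total gain g = 0.513.

0.51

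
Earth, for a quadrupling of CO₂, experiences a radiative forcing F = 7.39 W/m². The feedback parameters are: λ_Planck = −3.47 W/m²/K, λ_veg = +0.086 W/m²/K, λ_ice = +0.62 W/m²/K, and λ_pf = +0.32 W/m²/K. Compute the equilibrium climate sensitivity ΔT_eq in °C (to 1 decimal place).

3.0 °C

Net feedback parameter λ = (−3.47) + (+0.086) + (+0.62) + (+0.32) = -2.444 W/m²/K.
ΔT = −F/λ = −7.39/(-2.444) = 3.0 °C.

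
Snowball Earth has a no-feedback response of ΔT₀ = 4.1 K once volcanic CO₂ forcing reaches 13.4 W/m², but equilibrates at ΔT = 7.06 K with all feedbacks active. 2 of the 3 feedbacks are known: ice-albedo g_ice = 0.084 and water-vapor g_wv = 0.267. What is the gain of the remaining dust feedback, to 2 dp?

0.07

Amplification A = ΔT/ΔT₀ = 7.06/4.1 = 1.722.
Total gain g = 1 − 1/A = 1 − 1/1.722 = 0.4193.
Known gains sum to 0.084 + 0.267 = 0.351.
g_dust = 0.4193 − 0.351 = 0.07.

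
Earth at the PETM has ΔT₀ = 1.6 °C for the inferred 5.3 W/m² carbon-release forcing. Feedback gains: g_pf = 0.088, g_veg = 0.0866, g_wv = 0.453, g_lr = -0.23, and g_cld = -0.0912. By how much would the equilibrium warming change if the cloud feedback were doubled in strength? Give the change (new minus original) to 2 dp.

-0.27 °C

Original: g = 0.3064, ΔT = 1.6/(1−0.3064) = 2.3068 °C.
With doubled cloud: g' = 0.2152, ΔT' = 1.6/(1−0.2152) = 2.0387 °C.
Change = 2.0387 − 2.3068 = -0.27 °C.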